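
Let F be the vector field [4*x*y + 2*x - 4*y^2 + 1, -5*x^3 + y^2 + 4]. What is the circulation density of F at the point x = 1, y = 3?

5

∂F₂/∂x = -15*x^2
∂F₁/∂y = 4*x - 8*y
Scalar curl = -15*x^2 - 4*x + 8*y
At (1, 3): 5.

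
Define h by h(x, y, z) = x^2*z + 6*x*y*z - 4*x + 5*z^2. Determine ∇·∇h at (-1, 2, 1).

∂²h/∂x² = 2*z
∂²h/∂y² = 0
∂²h/∂z² = 10
∇²h = 2*z + 10
At (-1, 2, 1): 12.

12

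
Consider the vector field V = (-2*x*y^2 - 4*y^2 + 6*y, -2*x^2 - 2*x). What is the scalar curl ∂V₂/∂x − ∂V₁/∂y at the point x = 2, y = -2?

-48

∂V₂/∂x = -4*x - 2
∂V₁/∂y = -4*x*y - 8*y + 6
Scalar curl = 4*x*y - 4*x + 8*y - 8
At (2, -2): -48.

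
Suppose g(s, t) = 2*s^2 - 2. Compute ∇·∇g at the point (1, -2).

4

∂²g/∂s² = 4
∂²g/∂t² = 0
∇²g = 4
At (1, -2): 4.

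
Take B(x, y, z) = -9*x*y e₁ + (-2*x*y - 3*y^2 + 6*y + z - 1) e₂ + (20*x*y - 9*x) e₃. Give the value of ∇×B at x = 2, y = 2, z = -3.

(∇×B)₁ = ∂B₃/∂y − ∂B₂/∂z = 20*x - 1
(∇×B)₂ = ∂B₁/∂z − ∂B₃/∂x = -20*y + 9
(∇×B)₃ = ∂B₂/∂x − ∂B₁/∂y = 9*x - 2*y
∇×B = (20*x - 1, -20*y + 9, 9*x - 2*y)
At (2, 2, -3): (39, -31, 14).

(39, -31, 14)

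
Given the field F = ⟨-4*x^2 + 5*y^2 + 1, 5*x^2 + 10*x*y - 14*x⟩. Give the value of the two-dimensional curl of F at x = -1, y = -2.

∂F₂/∂x = 10*x + 10*y - 14
∂F₁/∂y = 10*y
Scalar curl = 10*x - 14
At (-1, -2): -24.

-24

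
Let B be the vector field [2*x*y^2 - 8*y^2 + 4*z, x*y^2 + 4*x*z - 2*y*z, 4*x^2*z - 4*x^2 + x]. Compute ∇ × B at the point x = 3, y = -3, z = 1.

(∇×B)₁ = ∂B₃/∂y − ∂B₂/∂z = -4*x + 2*y
(∇×B)₂ = ∂B₁/∂z − ∂B₃/∂x = -8*x*z + 8*x + 3
(∇×B)₃ = ∂B₂/∂x − ∂B₁/∂y = -4*x*y + y^2 + 16*y + 4*z
∇×B = (-4*x + 2*y, -8*x*z + 8*x + 3, -4*x*y + y^2 + 16*y + 4*z)
At (3, -3, 1): (-18, 3, 1).

(-18, 3, 1)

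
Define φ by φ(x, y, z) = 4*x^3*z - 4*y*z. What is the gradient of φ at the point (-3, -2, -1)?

∂φ/∂x = 12*x^2*z
∂φ/∂y = -4*z
∂φ/∂z = 4*x^3 - 4*y
∇φ = (12*x^2*z, -4*z, 4*x^3 - 4*y)
At (-3, -2, -1): (-108, 4, -100).

(-108, 4, -100)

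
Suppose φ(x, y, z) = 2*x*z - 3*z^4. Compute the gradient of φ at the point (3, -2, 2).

(4, 0, -90)

∂φ/∂x = 2*z
∂φ/∂y = 0
∂φ/∂z = 2*x - 12*z^3
∇φ = (2*z, 0, 2*x - 12*z^3)
At (3, -2, 2): (4, 0, -90).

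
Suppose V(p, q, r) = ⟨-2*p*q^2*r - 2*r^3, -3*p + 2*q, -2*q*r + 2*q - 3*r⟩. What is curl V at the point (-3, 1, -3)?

(∇×V)₁ = ∂V₃/∂q − ∂V₂/∂r = -2*r + 2
(∇×V)₂ = ∂V₁/∂r − ∂V₃/∂p = -2*p*q^2 - 6*r^2
(∇×V)₃ = ∂V₂/∂p − ∂V₁/∂q = 4*p*q*r - 3
∇×V = (-2*r + 2, -2*p*q^2 - 6*r^2, 4*p*q*r - 3)
At (-3, 1, -3): (8, -48, 33).

(8, -48, 33)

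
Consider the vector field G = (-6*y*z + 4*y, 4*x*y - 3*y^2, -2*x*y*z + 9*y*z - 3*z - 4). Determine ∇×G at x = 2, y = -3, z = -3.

(∇×G)₁ = ∂G₃/∂y − ∂G₂/∂z = -2*x*z + 9*z
(∇×G)₂ = ∂G₁/∂z − ∂G₃/∂x = 2*y*z - 6*y
(∇×G)₃ = ∂G₂/∂x − ∂G₁/∂y = 4*y + 6*z - 4
∇×G = (-2*x*z + 9*z, 2*y*z - 6*y, 4*y + 6*z - 4)
At (2, -3, -3): (-15, 36, -34).

(-15, 36, -34)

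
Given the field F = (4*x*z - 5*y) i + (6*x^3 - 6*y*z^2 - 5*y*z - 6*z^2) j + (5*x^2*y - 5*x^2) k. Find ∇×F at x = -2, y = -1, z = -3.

(∇×F)₁ = ∂F₃/∂y − ∂F₂/∂z = 5*x^2 + 12*y*z + 5*y + 12*z
(∇×F)₂ = ∂F₁/∂z − ∂F₃/∂x = -10*x*y + 14*x
(∇×F)₃ = ∂F₂/∂x − ∂F₁/∂y = 18*x^2 + 5
∇×F = (5*x^2 + 12*y*z + 5*y + 12*z, -10*x*y + 14*x, 18*x^2 + 5)
At (-2, -1, -3): (15, -48, 77).

(15, -48, 77)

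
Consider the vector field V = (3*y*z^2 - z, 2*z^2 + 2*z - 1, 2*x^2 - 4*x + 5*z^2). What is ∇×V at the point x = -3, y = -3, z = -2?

(6, 51, -12)

(∇×V)₁ = ∂V₃/∂y − ∂V₂/∂z = -4*z - 2
(∇×V)₂ = ∂V₁/∂z − ∂V₃/∂x = -4*x + 6*y*z + 3
(∇×V)₃ = ∂V₂/∂x − ∂V₁/∂y = -3*z^2
∇×V = (-4*z - 2, -4*x + 6*y*z + 3, -3*z^2)
At (-3, -3, -2): (6, 51, -12).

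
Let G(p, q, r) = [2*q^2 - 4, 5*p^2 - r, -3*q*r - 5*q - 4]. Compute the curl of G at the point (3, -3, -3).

(∇×G)₁ = ∂G₃/∂q − ∂G₂/∂r = -3*r - 4
(∇×G)₂ = ∂G₁/∂r − ∂G₃/∂p = 0
(∇×G)₃ = ∂G₂/∂p − ∂G₁/∂q = 10*p - 4*q
∇×G = (-3*r - 4, 0, 10*p - 4*q)
At (3, -3, -3): (5, 0, 42).

(5, 0, 42)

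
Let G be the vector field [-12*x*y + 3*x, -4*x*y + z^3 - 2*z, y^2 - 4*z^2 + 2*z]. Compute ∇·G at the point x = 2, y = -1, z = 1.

1

∂G₁/∂x = -12*y + 3
∂G₂/∂y = -4*x
∂G₃/∂z = -8*z + 2
∇·G = -4*x - 12*y - 8*z + 5
At (2, -1, 1): 1.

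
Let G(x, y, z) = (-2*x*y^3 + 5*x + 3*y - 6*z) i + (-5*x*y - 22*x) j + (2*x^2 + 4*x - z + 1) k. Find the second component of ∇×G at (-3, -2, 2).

2

(∇×G)_2 = ∂G₁/∂z − ∂G₃/∂x
= -6 − (4*x + 4)
= -4*x - 10
At (-3, -2, 2): 2.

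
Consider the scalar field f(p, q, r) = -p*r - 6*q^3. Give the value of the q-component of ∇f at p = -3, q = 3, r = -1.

(∇f)_2 = ∂f/∂q = -18*q^2
At (-3, 3, -1): -162.

-162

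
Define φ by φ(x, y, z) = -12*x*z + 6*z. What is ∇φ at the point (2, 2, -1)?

(12, 0, -18)

∂φ/∂x = -12*z
∂φ/∂y = 0
∂φ/∂z = -12*x + 6
∇φ = (-12*z, 0, -12*x + 6)
At (2, 2, -1): (12, 0, -18).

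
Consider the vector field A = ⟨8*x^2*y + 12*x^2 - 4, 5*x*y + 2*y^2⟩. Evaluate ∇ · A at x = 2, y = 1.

∂A₁/∂x = 16*x*y + 24*x
∂A₂/∂y = 5*x + 4*y
∇·A = 16*x*y + 29*x + 4*y
At (2, 1): 94.

94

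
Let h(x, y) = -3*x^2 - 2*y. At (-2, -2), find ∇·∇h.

∂²h/∂x² = -6
∂²h/∂y² = 0
∇²h = -6
At (-2, -2): -6.

-6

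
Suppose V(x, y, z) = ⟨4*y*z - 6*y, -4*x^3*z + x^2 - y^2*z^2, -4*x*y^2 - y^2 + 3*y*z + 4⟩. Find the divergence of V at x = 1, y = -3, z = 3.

∂V₁/∂x = 0
∂V₂/∂y = -2*y*z^2
∂V₃/∂z = 3*y
∇·V = -2*y*z^2 + 3*y
At (1, -3, 3): 45.

45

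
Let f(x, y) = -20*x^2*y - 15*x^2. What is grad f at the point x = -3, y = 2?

∂f/∂x = -40*x*y - 30*x
∂f/∂y = -20*x^2
∇f = (-40*x*y - 30*x, -20*x^2)
At (-3, 2): (330, -180).

(330, -180)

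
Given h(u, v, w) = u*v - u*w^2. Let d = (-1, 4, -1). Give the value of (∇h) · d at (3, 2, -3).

1

∂h/∂u = v - w^2
∂h/∂v = u
∂h/∂w = -2*u*w
∇h at (3, 2, -3) = (-7, 3, 18)
∇h · d = (-7)(-1) + (3)(4) + (18)(-1) = 1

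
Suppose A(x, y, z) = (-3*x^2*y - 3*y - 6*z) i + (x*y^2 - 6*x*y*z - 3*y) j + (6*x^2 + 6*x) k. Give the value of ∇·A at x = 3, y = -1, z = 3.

-45

∂A₁/∂x = -6*x*y
∂A₂/∂y = 2*x*y - 6*x*z - 3
∂A₃/∂z = 0
∇·A = -4*x*y - 6*x*z - 3
At (3, -1, 3): -45.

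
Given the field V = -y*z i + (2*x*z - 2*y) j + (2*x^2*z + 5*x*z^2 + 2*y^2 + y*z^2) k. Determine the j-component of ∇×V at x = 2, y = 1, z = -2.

(∇×V)_2 = ∂V₁/∂z − ∂V₃/∂x
= -y − (4*x*z + 5*z^2)
= -4*x*z - y - 5*z^2
At (2, 1, -2): -5.

-5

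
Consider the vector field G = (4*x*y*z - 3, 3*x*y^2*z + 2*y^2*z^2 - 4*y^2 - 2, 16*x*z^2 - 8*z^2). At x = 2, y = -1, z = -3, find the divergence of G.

-124

∂G₁/∂x = 4*y*z
∂G₂/∂y = 6*x*y*z + 4*y*z^2 - 8*y
∂G₃/∂z = 32*x*z - 16*z
∇·G = 6*x*y*z + 32*x*z + 4*y*z^2 + 4*y*z - 8*y - 16*z
At (2, -1, -3): -124.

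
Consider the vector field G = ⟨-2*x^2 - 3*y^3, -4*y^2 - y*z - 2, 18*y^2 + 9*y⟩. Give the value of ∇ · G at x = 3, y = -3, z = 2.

10

∂G₁/∂x = -4*x
∂G₂/∂y = -8*y - z
∂G₃/∂z = 0
∇·G = -4*x - 8*y - z
At (3, -3, 2): 10.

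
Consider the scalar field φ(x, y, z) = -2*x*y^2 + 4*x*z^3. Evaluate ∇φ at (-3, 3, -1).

∂φ/∂x = -2*y^2 + 4*z^3
∂φ/∂y = -4*x*y
∂φ/∂z = 12*x*z^2
∇φ = (-2*y^2 + 4*z^3, -4*x*y, 12*x*z^2)
At (-3, 3, -1): (-22, 36, -36).

(-22, 36, -36)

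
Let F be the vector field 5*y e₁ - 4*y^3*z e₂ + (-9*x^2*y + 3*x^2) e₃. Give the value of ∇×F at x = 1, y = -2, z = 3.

(-41, -42, -5)

(∇×F)₁ = ∂F₃/∂y − ∂F₂/∂z = -9*x^2 + 4*y^3
(∇×F)₂ = ∂F₁/∂z − ∂F₃/∂x = 18*x*y - 6*x
(∇×F)₃ = ∂F₂/∂x − ∂F₁/∂y = -5
∇×F = (-9*x^2 + 4*y^3, 18*x*y - 6*x, -5)
At (1, -2, 3): (-41, -42, -5).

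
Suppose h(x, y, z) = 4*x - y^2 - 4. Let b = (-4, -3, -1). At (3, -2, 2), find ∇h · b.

-28

∂h/∂x = 4
∂h/∂y = -2*y
∂h/∂z = 0
∇h at (3, -2, 2) = (4, 4, 0)
∇h · b = (4)(-4) + (4)(-3) + (0)(-1) = -28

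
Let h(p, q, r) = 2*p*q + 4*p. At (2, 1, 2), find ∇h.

∂h/∂p = 2*q + 4
∂h/∂q = 2*p
∂h/∂r = 0
∇h = (2*q + 4, 2*p, 0)
At (2, 1, 2): (6, 4, 0).

(6, 4, 0)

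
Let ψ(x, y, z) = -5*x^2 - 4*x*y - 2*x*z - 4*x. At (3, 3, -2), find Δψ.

-10

∂²ψ/∂x² = -10
∂²ψ/∂y² = 0
∂²ψ/∂z² = 0
∇²ψ = -10
At (3, 3, -2): -10.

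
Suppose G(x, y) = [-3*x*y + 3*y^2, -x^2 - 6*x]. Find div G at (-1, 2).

-6

∂G₁/∂x = -3*y
∂G₂/∂y = 0
∇·G = -3*y
At (-1, 2): -6.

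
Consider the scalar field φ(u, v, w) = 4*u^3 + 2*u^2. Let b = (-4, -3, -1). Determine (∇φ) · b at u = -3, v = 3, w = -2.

-384

∂φ/∂u = 12*u^2 + 4*u
∂φ/∂v = 0
∂φ/∂w = 0
∇φ at (-3, 3, -2) = (96, 0, 0)
∇φ · b = (96)(-4) + (0)(-3) + (0)(-1) = -384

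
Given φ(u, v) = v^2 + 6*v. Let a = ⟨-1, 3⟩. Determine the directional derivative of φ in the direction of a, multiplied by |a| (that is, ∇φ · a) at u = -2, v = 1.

∂φ/∂u = 0
∂φ/∂v = 2*v + 6
∇φ at (-2, 1) = (0, 8)
∇φ · a = (0)(-1) + (8)(3) = 24

24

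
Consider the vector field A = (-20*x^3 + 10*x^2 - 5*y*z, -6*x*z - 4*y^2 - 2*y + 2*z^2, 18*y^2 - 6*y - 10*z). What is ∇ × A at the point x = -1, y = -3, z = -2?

(∇×A)₁ = ∂A₃/∂y − ∂A₂/∂z = 6*x + 36*y - 4*z - 6
(∇×A)₂ = ∂A₁/∂z − ∂A₃/∂x = -5*y
(∇×A)₃ = ∂A₂/∂x − ∂A₁/∂y = -z
∇×A = (6*x + 36*y - 4*z - 6, -5*y, -z)
At (-1, -3, -2): (-112, 15, 2).

(-112, 15, 2)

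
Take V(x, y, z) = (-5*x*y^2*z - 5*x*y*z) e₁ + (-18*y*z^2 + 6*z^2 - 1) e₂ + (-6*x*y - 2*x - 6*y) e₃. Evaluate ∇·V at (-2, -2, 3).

∂V₁/∂x = -5*y^2*z - 5*y*z
∂V₂/∂y = -18*z^2
∂V₃/∂z = 0
∇·V = -5*y^2*z - 5*y*z - 18*z^2
At (-2, -2, 3): -192.

-192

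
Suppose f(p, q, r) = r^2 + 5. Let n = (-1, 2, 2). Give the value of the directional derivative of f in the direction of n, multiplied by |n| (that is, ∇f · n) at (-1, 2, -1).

∂f/∂p = 0
∂f/∂q = 0
∂f/∂r = 2*r
∇f at (-1, 2, -1) = (0, 0, -2)
∇f · n = (0)(-1) + (0)(2) + (-2)(2) = -4

-4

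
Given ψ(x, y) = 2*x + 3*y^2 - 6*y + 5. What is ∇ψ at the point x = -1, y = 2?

(2, 6)

∂ψ/∂x = 2
∂ψ/∂y = 6*y - 6
∇ψ = (2, 6*y - 6)
At (-1, 2): (2, 6).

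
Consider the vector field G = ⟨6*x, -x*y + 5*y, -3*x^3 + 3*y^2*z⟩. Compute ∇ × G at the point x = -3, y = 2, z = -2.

(∇×G)₁ = ∂G₃/∂y − ∂G₂/∂z = 6*y*z
(∇×G)₂ = ∂G₁/∂z − ∂G₃/∂x = 9*x^2
(∇×G)₃ = ∂G₂/∂x − ∂G₁/∂y = -y
∇×G = (6*y*z, 9*x^2, -y)
At (-3, 2, -2): (-24, 81, -2).

(-24, 81, -2)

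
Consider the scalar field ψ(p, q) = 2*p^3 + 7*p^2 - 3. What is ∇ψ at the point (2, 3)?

∂ψ/∂p = 6*p^2 + 14*p
∂ψ/∂q = 0
∇ψ = (6*p^2 + 14*p, 0)
At (2, 3): (52, 0).

(52, 0)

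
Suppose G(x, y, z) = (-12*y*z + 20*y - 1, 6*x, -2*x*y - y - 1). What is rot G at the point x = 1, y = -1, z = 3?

(∇×G)₁ = ∂G₃/∂y − ∂G₂/∂z = -2*x - 1
(∇×G)₂ = ∂G₁/∂z − ∂G₃/∂x = -10*y
(∇×G)₃ = ∂G₂/∂x − ∂G₁/∂y = 12*z - 14
∇×G = (-2*x - 1, -10*y, 12*z - 14)
At (1, -1, 3): (-3, 10, 22).

(-3, 10, 22)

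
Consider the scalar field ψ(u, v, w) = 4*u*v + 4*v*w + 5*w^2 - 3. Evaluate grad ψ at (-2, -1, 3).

(-4, 4, 26)

∂ψ/∂u = 4*v
∂ψ/∂v = 4*u + 4*w
∂ψ/∂w = 4*v + 10*w
∇ψ = (4*v, 4*u + 4*w, 4*v + 10*w)
At (-2, -1, 3): (-4, 4, 26).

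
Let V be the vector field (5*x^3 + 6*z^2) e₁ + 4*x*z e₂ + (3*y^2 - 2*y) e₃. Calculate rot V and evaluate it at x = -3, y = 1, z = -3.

(∇×V)₁ = ∂V₃/∂y − ∂V₂/∂z = -4*x + 6*y - 2
(∇×V)₂ = ∂V₁/∂z − ∂V₃/∂x = 12*z
(∇×V)₃ = ∂V₂/∂x − ∂V₁/∂y = 4*z
∇×V = (-4*x + 6*y - 2, 12*z, 4*z)
At (-3, 1, -3): (16, -36, -12).

(16, -36, -12)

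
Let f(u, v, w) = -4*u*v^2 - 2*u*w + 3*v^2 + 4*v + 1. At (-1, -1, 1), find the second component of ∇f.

(∇f)_2 = ∂f/∂v = -8*u*v + 6*v + 4
At (-1, -1, 1): -10.

-10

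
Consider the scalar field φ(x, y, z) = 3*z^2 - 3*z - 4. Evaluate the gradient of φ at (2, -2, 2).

∂φ/∂x = 0
∂φ/∂y = 0
∂φ/∂z = 6*z - 3
∇φ = (0, 0, 6*z - 3)
At (2, -2, 2): (0, 0, 9).

(0, 0, 9)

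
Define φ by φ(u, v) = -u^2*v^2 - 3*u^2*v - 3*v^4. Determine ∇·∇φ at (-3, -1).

∂²φ/∂u² = -2*v*(v + 3)
∂²φ/∂v² = -2*(u^2 + 18*v^2)
∇²φ = -2*u^2 - 38*v^2 - 6*v
At (-3, -1): -50.

-50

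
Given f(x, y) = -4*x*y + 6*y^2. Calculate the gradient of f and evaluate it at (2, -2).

∂f/∂x = -4*y
∂f/∂y = -4*x + 12*y
∇f = (-4*y, -4*x + 12*y)
At (2, -2): (8, -32).

(8, -32)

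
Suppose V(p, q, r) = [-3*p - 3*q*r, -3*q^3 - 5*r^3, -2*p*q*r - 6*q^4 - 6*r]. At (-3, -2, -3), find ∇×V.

(309, 18, -9)

(∇×V)₁ = ∂V₃/∂q − ∂V₂/∂r = -2*p*r - 24*q^3 + 15*r^2
(∇×V)₂ = ∂V₁/∂r − ∂V₃/∂p = 2*q*r - 3*q
(∇×V)₃ = ∂V₂/∂p − ∂V₁/∂q = 3*r
∇×V = (-2*p*r - 24*q^3 + 15*r^2, 2*q*r - 3*q, 3*r)
At (-3, -2, -3): (309, 18, -9).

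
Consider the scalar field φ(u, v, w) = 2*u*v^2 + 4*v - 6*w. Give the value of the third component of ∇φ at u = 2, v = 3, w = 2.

(∇φ)_3 = ∂φ/∂w = -6
At (2, 3, 2): -6.

-6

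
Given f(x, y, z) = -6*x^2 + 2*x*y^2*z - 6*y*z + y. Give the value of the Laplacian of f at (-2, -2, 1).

-20

∂²f/∂x² = -12
∂²f/∂y² = 4*x*z
∂²f/∂z² = 0
∇²f = 4*x*z - 12
At (-2, -2, 1): -20.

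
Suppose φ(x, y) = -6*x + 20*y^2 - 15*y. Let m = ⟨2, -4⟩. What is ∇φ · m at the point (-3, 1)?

-112

∂φ/∂x = -6
∂φ/∂y = 40*y - 15
∇φ at (-3, 1) = (-6, 25)
∇φ · m = (-6)(2) + (25)(-4) = -112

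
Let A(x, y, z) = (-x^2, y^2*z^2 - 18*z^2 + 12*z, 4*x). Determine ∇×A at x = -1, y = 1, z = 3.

(90, -4, 0)

(∇×A)₁ = ∂A₃/∂y − ∂A₂/∂z = -2*y^2*z + 36*z - 12
(∇×A)₂ = ∂A₁/∂z − ∂A₃/∂x = -4
(∇×A)₃ = ∂A₂/∂x − ∂A₁/∂y = 0
∇×A = (-2*y^2*z + 36*z - 12, -4, 0)
At (-1, 1, 3): (90, -4, 0).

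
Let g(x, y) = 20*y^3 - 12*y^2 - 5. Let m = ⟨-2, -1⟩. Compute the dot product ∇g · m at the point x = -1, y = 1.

-36

∂g/∂x = 0
∂g/∂y = 60*y^2 - 24*y
∇g at (-1, 1) = (0, 36)
∇g · m = (0)(-2) + (36)(-1) = -36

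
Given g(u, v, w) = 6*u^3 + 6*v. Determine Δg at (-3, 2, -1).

∂²g/∂u² = 36*u
∂²g/∂v² = 0
∂²g/∂w² = 0
∇²g = 36*u
At (-3, 2, -1): -108.

-108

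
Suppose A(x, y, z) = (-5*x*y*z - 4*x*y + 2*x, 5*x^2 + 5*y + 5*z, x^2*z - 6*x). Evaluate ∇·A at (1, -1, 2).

∂A₁/∂x = -5*y*z - 4*y + 2
∂A₂/∂y = 5
∂A₃/∂z = x^2
∇·A = x^2 - 5*y*z - 4*y + 7
At (1, -1, 2): 22.

22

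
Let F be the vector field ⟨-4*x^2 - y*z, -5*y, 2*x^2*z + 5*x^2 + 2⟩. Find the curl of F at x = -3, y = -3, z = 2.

(0, 57, 2)

(∇×F)₁ = ∂F₃/∂y − ∂F₂/∂z = 0
(∇×F)₂ = ∂F₁/∂z − ∂F₃/∂x = -4*x*z - 10*x - y
(∇×F)₃ = ∂F₂/∂x − ∂F₁/∂y = z
∇×F = (0, -4*x*z - 10*x - y, z)
At (-3, -3, 2): (0, 57, 2).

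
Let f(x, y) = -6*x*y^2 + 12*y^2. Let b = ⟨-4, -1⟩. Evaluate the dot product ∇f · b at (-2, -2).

∂f/∂x = -6*y^2
∂f/∂y = -12*x*y + 24*y
∇f at (-2, -2) = (-24, -96)
∇f · b = (-24)(-4) + (-96)(-1) = 192

192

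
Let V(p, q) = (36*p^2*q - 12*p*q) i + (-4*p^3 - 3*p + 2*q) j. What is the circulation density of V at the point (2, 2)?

-171

∂V₂/∂p = -12*p^2 - 3
∂V₁/∂q = 36*p^2 - 12*p
Scalar curl = -48*p^2 + 12*p - 3
At (2, 2): -171.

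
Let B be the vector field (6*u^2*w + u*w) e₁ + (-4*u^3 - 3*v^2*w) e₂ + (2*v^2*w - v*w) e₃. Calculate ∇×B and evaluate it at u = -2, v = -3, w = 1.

(14, 22, -48)

(∇×B)₁ = ∂B₃/∂v − ∂B₂/∂w = 3*v^2 + 4*v*w - w
(∇×B)₂ = ∂B₁/∂w − ∂B₃/∂u = 6*u^2 + u
(∇×B)₃ = ∂B₂/∂u − ∂B₁/∂v = -12*u^2
∇×B = (3*v^2 + 4*v*w - w, 6*u^2 + u, -12*u^2)
At (-2, -3, 1): (14, 22, -48).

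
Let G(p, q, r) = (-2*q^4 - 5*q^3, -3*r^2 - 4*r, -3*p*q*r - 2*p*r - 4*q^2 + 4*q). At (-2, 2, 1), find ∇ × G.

(∇×G)₁ = ∂G₃/∂q − ∂G₂/∂r = -3*p*r - 8*q + 6*r + 8
(∇×G)₂ = ∂G₁/∂r − ∂G₃/∂p = 3*q*r + 2*r
(∇×G)₃ = ∂G₂/∂p − ∂G₁/∂q = 8*q^3 + 15*q^2
∇×G = (-3*p*r - 8*q + 6*r + 8, 3*q*r + 2*r, 8*q^3 + 15*q^2)
At (-2, 2, 1): (4, 8, 124).

(4, 8, 124)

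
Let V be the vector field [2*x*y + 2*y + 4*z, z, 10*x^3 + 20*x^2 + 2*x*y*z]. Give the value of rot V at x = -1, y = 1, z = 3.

(∇×V)₁ = ∂V₃/∂y − ∂V₂/∂z = 2*x*z - 1
(∇×V)₂ = ∂V₁/∂z − ∂V₃/∂x = -30*x^2 - 40*x - 2*y*z + 4
(∇×V)₃ = ∂V₂/∂x − ∂V₁/∂y = -2*x - 2
∇×V = (2*x*z - 1, -30*x^2 - 40*x - 2*y*z + 4, -2*x - 2)
At (-1, 1, 3): (-7, 8, 0).

(-7, 8, 0)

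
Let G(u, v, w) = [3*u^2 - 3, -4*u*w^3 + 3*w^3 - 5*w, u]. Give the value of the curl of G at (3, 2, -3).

(∇×G)₁ = ∂G₃/∂v − ∂G₂/∂w = 12*u*w^2 - 9*w^2 + 5
(∇×G)₂ = ∂G₁/∂w − ∂G₃/∂u = -1
(∇×G)₃ = ∂G₂/∂u − ∂G₁/∂v = -4*w^3
∇×G = (12*u*w^2 - 9*w^2 + 5, -1, -4*w^3)
At (3, 2, -3): (248, -1, 108).

(248, -1, 108)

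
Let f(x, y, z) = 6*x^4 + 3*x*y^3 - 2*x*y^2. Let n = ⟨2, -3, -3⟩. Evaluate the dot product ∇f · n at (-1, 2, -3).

∂f/∂x = 24*x^3 + 3*y^3 - 2*y^2
∂f/∂y = 9*x*y^2 - 4*x*y
∂f/∂z = 0
∇f at (-1, 2, -3) = (-8, -28, 0)
∇f · n = (-8)(2) + (-28)(-3) + (0)(-3) = 68

68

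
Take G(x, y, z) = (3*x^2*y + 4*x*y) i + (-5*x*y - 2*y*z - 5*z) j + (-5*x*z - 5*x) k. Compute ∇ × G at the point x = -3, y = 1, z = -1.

(7, 0, -20)

(∇×G)₁ = ∂G₃/∂y − ∂G₂/∂z = 2*y + 5
(∇×G)₂ = ∂G₁/∂z − ∂G₃/∂x = 5*z + 5
(∇×G)₃ = ∂G₂/∂x − ∂G₁/∂y = -3*x^2 - 4*x - 5*y
∇×G = (2*y + 5, 5*z + 5, -3*x^2 - 4*x - 5*y)
At (-3, 1, -1): (7, 0, -20).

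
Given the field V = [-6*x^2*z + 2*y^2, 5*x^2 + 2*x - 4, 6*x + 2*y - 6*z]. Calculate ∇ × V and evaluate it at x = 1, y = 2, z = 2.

(∇×V)₁ = ∂V₃/∂y − ∂V₂/∂z = 2
(∇×V)₂ = ∂V₁/∂z − ∂V₃/∂x = -6*x^2 - 6
(∇×V)₃ = ∂V₂/∂x − ∂V₁/∂y = 10*x - 4*y + 2
∇×V = (2, -6*x^2 - 6, 10*x - 4*y + 2)
At (1, 2, 2): (2, -12, 4).

(2, -12, 4)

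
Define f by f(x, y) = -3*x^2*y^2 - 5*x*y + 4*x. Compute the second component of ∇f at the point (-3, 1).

-39

(∇f)_2 = ∂f/∂y = -6*x^2*y - 5*x
At (-3, 1): -39.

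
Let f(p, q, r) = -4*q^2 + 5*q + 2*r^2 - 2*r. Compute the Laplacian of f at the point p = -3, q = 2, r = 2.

-4

∂²f/∂p² = 0
∂²f/∂q² = -8
∂²f/∂r² = 4
∇²f = -4
At (-3, 2, 2): -4.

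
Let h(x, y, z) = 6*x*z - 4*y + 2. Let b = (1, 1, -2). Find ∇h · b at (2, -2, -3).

-46

∂h/∂x = 6*z
∂h/∂y = -4
∂h/∂z = 6*x
∇h at (2, -2, -3) = (-18, -4, 12)
∇h · b = (-18)(1) + (-4)(1) + (12)(-2) = -46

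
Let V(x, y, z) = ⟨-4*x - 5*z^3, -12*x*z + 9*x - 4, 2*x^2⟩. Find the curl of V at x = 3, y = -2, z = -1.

(∇×V)₁ = ∂V₃/∂y − ∂V₂/∂z = 12*x
(∇×V)₂ = ∂V₁/∂z − ∂V₃/∂x = -4*x - 15*z^2
(∇×V)₃ = ∂V₂/∂x − ∂V₁/∂y = -12*z + 9
∇×V = (12*x, -4*x - 15*z^2, -12*z + 9)
At (3, -2, -1): (36, -27, 21).

(36, -27, 21)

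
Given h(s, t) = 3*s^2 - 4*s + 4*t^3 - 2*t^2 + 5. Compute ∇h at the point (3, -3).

∂h/∂s = 6*s - 4
∂h/∂t = 12*t^2 - 4*t
∇h = (6*s - 4, 12*t^2 - 4*t)
At (3, -3): (14, 120).

(14, 120)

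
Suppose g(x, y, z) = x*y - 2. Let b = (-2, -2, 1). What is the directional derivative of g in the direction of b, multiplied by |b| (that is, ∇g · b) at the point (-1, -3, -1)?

8

∂g/∂x = y
∂g/∂y = x
∂g/∂z = 0
∇g at (-1, -3, -1) = (-3, -1, 0)
∇g · b = (-3)(-2) + (-1)(-2) + (0)(1) = 8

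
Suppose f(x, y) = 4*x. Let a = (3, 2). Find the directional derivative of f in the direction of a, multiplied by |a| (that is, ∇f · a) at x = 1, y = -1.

∂f/∂x = 4
∂f/∂y = 0
∇f at (1, -1) = (4, 0)
∇f · a = (4)(3) + (0)(2) = 12

12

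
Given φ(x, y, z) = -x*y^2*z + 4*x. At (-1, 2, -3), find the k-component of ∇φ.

(∇φ)_3 = ∂φ/∂z = -x*y^2
At (-1, 2, -3): 4.

4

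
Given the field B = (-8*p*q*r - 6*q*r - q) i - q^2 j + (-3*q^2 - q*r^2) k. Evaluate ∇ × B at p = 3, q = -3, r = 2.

(∇×B)₁ = ∂B₃/∂q − ∂B₂/∂r = -6*q - r^2
(∇×B)₂ = ∂B₁/∂r − ∂B₃/∂p = -8*p*q - 6*q
(∇×B)₃ = ∂B₂/∂p − ∂B₁/∂q = 8*p*r + 6*r + 1
∇×B = (-6*q - r^2, -8*p*q - 6*q, 8*p*r + 6*r + 1)
At (3, -3, 2): (14, 90, 61).

(14, 90, 61)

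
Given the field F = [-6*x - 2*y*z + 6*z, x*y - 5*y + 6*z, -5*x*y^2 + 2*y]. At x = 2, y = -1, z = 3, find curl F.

(∇×F)₁ = ∂F₃/∂y − ∂F₂/∂z = -10*x*y - 4
(∇×F)₂ = ∂F₁/∂z − ∂F₃/∂x = 5*y^2 - 2*y + 6
(∇×F)₃ = ∂F₂/∂x − ∂F₁/∂y = y + 2*z
∇×F = (-10*x*y - 4, 5*y^2 - 2*y + 6, y + 2*z)
At (2, -1, 3): (16, 13, 5).

(16, 13, 5)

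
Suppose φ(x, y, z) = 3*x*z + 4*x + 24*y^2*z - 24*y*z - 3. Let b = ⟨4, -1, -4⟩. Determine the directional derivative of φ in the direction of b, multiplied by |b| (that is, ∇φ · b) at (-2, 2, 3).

-332

∂φ/∂x = 3*z + 4
∂φ/∂y = 48*y*z - 24*z
∂φ/∂z = 3*x + 24*y^2 - 24*y
∇φ at (-2, 2, 3) = (13, 216, 42)
∇φ · b = (13)(4) + (216)(-1) + (42)(-4) = -332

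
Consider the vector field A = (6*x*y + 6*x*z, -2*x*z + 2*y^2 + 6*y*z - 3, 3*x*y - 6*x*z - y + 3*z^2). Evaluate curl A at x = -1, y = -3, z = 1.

(12, 9, 4)

(∇×A)₁ = ∂A₃/∂y − ∂A₂/∂z = 5*x - 6*y - 1
(∇×A)₂ = ∂A₁/∂z − ∂A₃/∂x = 6*x - 3*y + 6*z
(∇×A)₃ = ∂A₂/∂x − ∂A₁/∂y = -6*x - 2*z
∇×A = (5*x - 6*y - 1, 6*x - 3*y + 6*z, -6*x - 2*z)
At (-1, -3, 1): (12, 9, 4).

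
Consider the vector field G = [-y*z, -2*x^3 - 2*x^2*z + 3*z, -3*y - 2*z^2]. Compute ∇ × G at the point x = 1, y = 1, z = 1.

(-4, -1, -9)

(∇×G)₁ = ∂G₃/∂y − ∂G₂/∂z = 2*x^2 - 6
(∇×G)₂ = ∂G₁/∂z − ∂G₃/∂x = -y
(∇×G)₃ = ∂G₂/∂x − ∂G₁/∂y = -6*x^2 - 4*x*z + z
∇×G = (2*x^2 - 6, -y, -6*x^2 - 4*x*z + z)
At (1, 1, 1): (-4, -1, -9).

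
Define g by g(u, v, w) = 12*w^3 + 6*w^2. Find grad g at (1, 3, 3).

(0, 0, 360)

∂g/∂u = 0
∂g/∂v = 0
∂g/∂w = 36*w^2 + 12*w
∇g = (0, 0, 36*w^2 + 12*w)
At (1, 3, 3): (0, 0, 360).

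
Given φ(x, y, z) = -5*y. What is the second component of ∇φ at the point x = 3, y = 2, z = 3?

(∇φ)_2 = ∂φ/∂y = -5
At (3, 2, 3): -5.

-5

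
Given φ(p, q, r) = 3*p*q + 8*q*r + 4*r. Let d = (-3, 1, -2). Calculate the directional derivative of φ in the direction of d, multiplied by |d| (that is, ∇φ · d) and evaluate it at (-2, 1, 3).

∂φ/∂p = 3*q
∂φ/∂q = 3*p + 8*r
∂φ/∂r = 8*q + 4
∇φ at (-2, 1, 3) = (3, 18, 12)
∇φ · d = (3)(-3) + (18)(1) + (12)(-2) = -15

-15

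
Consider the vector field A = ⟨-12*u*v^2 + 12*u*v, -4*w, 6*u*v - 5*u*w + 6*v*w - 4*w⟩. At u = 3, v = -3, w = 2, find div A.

∂A₁/∂u = -12*v^2 + 12*v
∂A₂/∂v = 0
∂A₃/∂w = -5*u + 6*v - 4
∇·A = -5*u - 12*v^2 + 18*v - 4
At (3, -3, 2): -181.

-181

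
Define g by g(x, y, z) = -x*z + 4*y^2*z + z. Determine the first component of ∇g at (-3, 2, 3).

-3

(∇g)_1 = ∂g/∂x = -z
At (-3, 2, 3): -3.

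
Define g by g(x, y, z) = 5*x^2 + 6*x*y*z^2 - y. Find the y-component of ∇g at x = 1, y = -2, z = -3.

53

(∇g)_2 = ∂g/∂y = 6*x*z^2 - 1
At (1, -2, -3): 53.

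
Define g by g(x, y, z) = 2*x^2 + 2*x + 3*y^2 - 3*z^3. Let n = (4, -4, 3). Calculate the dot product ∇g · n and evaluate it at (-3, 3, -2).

∂g/∂x = 4*x + 2
∂g/∂y = 6*y
∂g/∂z = -9*z^2
∇g at (-3, 3, -2) = (-10, 18, -36)
∇g · n = (-10)(4) + (18)(-4) + (-36)(3) = -220

-220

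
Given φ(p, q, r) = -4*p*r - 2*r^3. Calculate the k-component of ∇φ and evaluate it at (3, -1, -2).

-36

(∇φ)_3 = ∂φ/∂r = -4*p - 6*r^2
At (3, -1, -2): -36.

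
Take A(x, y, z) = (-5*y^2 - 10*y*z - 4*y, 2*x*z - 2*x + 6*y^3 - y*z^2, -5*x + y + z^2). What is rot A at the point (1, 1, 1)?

(∇×A)₁ = ∂A₃/∂y − ∂A₂/∂z = -2*x + 2*y*z + 1
(∇×A)₂ = ∂A₁/∂z − ∂A₃/∂x = -10*y + 5
(∇×A)₃ = ∂A₂/∂x − ∂A₁/∂y = 10*y + 12*z + 2
∇×A = (-2*x + 2*y*z + 1, -10*y + 5, 10*y + 12*z + 2)
At (1, 1, 1): (1, -5, 24).

(1, -5, 24)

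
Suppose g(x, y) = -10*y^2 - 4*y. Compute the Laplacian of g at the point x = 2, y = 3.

-20

∂²g/∂x² = 0
∂²g/∂y² = -20
∇²g = -20
At (2, 3): -20.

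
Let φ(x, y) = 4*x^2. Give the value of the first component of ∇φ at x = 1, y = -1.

8

(∇φ)_1 = ∂φ/∂x = 8*x
At (1, -1): 8.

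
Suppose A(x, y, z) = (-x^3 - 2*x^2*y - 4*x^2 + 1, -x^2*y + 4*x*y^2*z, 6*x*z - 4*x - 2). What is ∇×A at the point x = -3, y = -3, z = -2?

(∇×A)₁ = ∂A₃/∂y − ∂A₂/∂z = -4*x*y^2
(∇×A)₂ = ∂A₁/∂z − ∂A₃/∂x = -6*z + 4
(∇×A)₃ = ∂A₂/∂x − ∂A₁/∂y = 2*x^2 - 2*x*y + 4*y^2*z
∇×A = (-4*x*y^2, -6*z + 4, 2*x^2 - 2*x*y + 4*y^2*z)
At (-3, -3, -2): (108, 16, -72).

(108, 16, -72)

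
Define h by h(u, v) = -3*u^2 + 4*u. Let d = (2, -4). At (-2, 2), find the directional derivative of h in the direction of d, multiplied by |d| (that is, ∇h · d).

∂h/∂u = -6*u + 4
∂h/∂v = 0
∇h at (-2, 2) = (16, 0)
∇h · d = (16)(2) + (0)(-4) = 32

32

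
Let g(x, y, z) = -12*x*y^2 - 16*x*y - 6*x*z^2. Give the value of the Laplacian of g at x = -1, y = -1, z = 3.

36

∂²g/∂x² = 0
∂²g/∂y² = -24*x
∂²g/∂z² = -12*x
∇²g = -36*x
At (-1, -1, 3): 36.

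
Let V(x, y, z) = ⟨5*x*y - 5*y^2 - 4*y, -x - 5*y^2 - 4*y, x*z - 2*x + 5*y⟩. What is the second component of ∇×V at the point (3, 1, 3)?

(∇×V)_2 = ∂V₁/∂z − ∂V₃/∂x
= 0 − (z - 2)
= -z + 2
At (3, 1, 3): -1.

-1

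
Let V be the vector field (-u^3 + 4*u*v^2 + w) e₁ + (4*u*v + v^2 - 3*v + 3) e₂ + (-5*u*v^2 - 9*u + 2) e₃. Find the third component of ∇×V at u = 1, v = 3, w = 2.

(∇×V)_3 = ∂V₂/∂u − ∂V₁/∂v
= 4*v − (8*u*v)
= -8*u*v + 4*v
At (1, 3, 2): -12.

-12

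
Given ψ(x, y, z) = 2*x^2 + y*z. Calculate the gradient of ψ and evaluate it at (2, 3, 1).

∂ψ/∂x = 4*x
∂ψ/∂y = z
∂ψ/∂z = y
∇ψ = (4*x, z, y)
At (2, 3, 1): (8, 1, 3).

(8, 1, 3)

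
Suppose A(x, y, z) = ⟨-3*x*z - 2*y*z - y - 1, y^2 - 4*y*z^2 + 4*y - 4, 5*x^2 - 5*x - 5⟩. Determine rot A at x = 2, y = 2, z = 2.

(32, -25, 5)

(∇×A)₁ = ∂A₃/∂y − ∂A₂/∂z = 8*y*z
(∇×A)₂ = ∂A₁/∂z − ∂A₃/∂x = -13*x - 2*y + 5
(∇×A)₃ = ∂A₂/∂x − ∂A₁/∂y = 2*z + 1
∇×A = (8*y*z, -13*x - 2*y + 5, 2*z + 1)
At (2, 2, 2): (32, -25, 5).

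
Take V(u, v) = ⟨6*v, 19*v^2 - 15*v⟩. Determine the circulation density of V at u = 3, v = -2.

-6

∂V₂/∂u = 0
∂V₁/∂v = 6
Scalar curl = -6
At (3, -2): -6.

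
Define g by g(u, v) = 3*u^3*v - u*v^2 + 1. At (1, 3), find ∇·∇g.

52

∂²g/∂u² = 18*u*v
∂²g/∂v² = -2*u
∇²g = 18*u*v - 2*u
At (1, 3): 52.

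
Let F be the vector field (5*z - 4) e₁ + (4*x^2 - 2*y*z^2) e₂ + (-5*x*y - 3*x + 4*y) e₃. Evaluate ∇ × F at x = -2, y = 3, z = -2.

(-10, 23, -16)

(∇×F)₁ = ∂F₃/∂y − ∂F₂/∂z = -5*x + 4*y*z + 4
(∇×F)₂ = ∂F₁/∂z − ∂F₃/∂x = 5*y + 8
(∇×F)₃ = ∂F₂/∂x − ∂F₁/∂y = 8*x
∇×F = (-5*x + 4*y*z + 4, 5*y + 8, 8*x)
At (-2, 3, -2): (-10, 23, -16).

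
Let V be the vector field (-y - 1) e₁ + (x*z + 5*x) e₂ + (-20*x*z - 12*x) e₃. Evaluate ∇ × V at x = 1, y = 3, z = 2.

(-1, 52, 8)

(∇×V)₁ = ∂V₃/∂y − ∂V₂/∂z = -x
(∇×V)₂ = ∂V₁/∂z − ∂V₃/∂x = 20*z + 12
(∇×V)₃ = ∂V₂/∂x − ∂V₁/∂y = z + 6
∇×V = (-x, 20*z + 12, z + 6)
At (1, 3, 2): (-1, 52, 8).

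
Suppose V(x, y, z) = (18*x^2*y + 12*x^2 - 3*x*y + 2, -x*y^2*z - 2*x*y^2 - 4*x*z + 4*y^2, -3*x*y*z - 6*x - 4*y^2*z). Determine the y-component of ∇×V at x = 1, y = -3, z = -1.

(∇×V)_2 = ∂V₁/∂z − ∂V₃/∂x
= 0 − (-3*y*z - 6)
= 3*y*z + 6
At (1, -3, -1): 15.

15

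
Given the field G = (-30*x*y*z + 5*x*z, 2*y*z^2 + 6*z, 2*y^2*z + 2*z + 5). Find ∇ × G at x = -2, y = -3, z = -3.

(-6, -190, 180)

(∇×G)₁ = ∂G₃/∂y − ∂G₂/∂z = -6
(∇×G)₂ = ∂G₁/∂z − ∂G₃/∂x = -30*x*y + 5*x
(∇×G)₃ = ∂G₂/∂x − ∂G₁/∂y = 30*x*z
∇×G = (-6, -30*x*y + 5*x, 30*x*z)
At (-2, -3, -3): (-6, -190, 180).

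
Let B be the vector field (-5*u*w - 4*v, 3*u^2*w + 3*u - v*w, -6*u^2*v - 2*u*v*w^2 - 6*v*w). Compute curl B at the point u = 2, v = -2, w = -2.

(-42, -74, -17)

(∇×B)₁ = ∂B₃/∂v − ∂B₂/∂w = -9*u^2 - 2*u*w^2 + v - 6*w
(∇×B)₂ = ∂B₁/∂w − ∂B₃/∂u = 12*u*v - 5*u + 2*v*w^2
(∇×B)₃ = ∂B₂/∂u − ∂B₁/∂v = 6*u*w + 7
∇×B = (-9*u^2 - 2*u*w^2 + v - 6*w, 12*u*v - 5*u + 2*v*w^2, 6*u*w + 7)
At (2, -2, -2): (-42, -74, -17).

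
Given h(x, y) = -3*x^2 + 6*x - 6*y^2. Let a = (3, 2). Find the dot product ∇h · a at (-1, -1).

60

∂h/∂x = -6*x + 6
∂h/∂y = -12*y
∇h at (-1, -1) = (12, 12)
∇h · a = (12)(3) + (12)(2) = 60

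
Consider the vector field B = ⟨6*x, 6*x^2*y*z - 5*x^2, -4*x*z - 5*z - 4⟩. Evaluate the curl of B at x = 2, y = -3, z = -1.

(∇×B)₁ = ∂B₃/∂y − ∂B₂/∂z = -6*x^2*y
(∇×B)₂ = ∂B₁/∂z − ∂B₃/∂x = 4*z
(∇×B)₃ = ∂B₂/∂x − ∂B₁/∂y = 12*x*y*z - 10*x
∇×B = (-6*x^2*y, 4*z, 12*x*y*z - 10*x)
At (2, -3, -1): (72, -4, 52).

(72, -4, 52)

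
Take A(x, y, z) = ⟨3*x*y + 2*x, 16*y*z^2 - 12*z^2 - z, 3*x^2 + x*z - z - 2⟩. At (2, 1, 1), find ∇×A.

(-7, -13, -6)

(∇×A)₁ = ∂A₃/∂y − ∂A₂/∂z = -32*y*z + 24*z + 1
(∇×A)₂ = ∂A₁/∂z − ∂A₃/∂x = -6*x - z
(∇×A)₃ = ∂A₂/∂x − ∂A₁/∂y = -3*x
∇×A = (-32*y*z + 24*z + 1, -6*x - z, -3*x)
At (2, 1, 1): (-7, -13, -6).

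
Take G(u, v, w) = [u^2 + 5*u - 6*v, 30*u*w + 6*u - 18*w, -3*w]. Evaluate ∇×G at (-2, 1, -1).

(∇×G)₁ = ∂G₃/∂v − ∂G₂/∂w = -30*u + 18
(∇×G)₂ = ∂G₁/∂w − ∂G₃/∂u = 0
(∇×G)₃ = ∂G₂/∂u − ∂G₁/∂v = 30*w + 12
∇×G = (-30*u + 18, 0, 30*w + 12)
At (-2, 1, -1): (78, 0, -18).

(78, 0, -18)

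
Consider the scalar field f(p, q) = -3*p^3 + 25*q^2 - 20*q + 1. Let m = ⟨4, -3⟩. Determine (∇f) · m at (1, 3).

-426

∂f/∂p = -9*p^2
∂f/∂q = 50*q - 20
∇f at (1, 3) = (-9, 130)
∇f · m = (-9)(4) + (130)(-3) = -426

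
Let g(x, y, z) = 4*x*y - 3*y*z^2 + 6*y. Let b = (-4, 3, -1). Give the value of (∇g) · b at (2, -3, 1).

63

∂g/∂x = 4*y
∂g/∂y = 4*x - 3*z^2 + 6
∂g/∂z = -6*y*z
∇g at (2, -3, 1) = (-12, 11, 18)
∇g · b = (-12)(-4) + (11)(3) + (18)(-1) = 63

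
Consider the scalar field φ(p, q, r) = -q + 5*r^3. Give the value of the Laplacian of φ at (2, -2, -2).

∂²φ/∂p² = 0
∂²φ/∂q² = 0
∂²φ/∂r² = 30*r
∇²φ = 30*r
At (2, -2, -2): -60.

-60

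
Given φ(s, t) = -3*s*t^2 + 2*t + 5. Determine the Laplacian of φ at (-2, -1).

∂²φ/∂s² = 0
∂²φ/∂t² = -6*s
∇²φ = -6*s
At (-2, -1): 12.

12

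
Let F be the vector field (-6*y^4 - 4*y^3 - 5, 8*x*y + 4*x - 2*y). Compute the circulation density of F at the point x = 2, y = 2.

∂F₂/∂x = 8*y + 4
∂F₁/∂y = -24*y^3 - 12*y^2
Scalar curl = 24*y^3 + 12*y^2 + 8*y + 4
At (2, 2): 260.

260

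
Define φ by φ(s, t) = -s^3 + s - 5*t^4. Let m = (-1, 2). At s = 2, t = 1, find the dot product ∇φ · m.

-29

∂φ/∂s = -3*s^2 + 1
∂φ/∂t = -20*t^3
∇φ at (2, 1) = (-11, -20)
∇φ · m = (-11)(-1) + (-20)(2) = -29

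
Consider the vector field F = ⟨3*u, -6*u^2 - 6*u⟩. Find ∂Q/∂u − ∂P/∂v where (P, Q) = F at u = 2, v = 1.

-30

∂F₂/∂u = -12*u - 6
∂F₁/∂v = 0
Scalar curl = -12*u - 6
At (2, 1): -30.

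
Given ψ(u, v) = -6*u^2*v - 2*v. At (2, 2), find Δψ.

∂²ψ/∂u² = -12*v
∂²ψ/∂v² = 0
∇²ψ = -12*v
At (2, 2): -24.

-24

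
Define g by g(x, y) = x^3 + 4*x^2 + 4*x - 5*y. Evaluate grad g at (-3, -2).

(7, -5)

∂g/∂x = 3*x^2 + 8*x + 4
∂g/∂y = -5
∇g = (3*x^2 + 8*x + 4, -5)
At (-3, -2): (7, -5).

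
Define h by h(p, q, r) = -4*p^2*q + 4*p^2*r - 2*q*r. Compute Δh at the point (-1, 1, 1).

∂²h/∂p² = 8*(-q + r)
∂²h/∂q² = 0
∂²h/∂r² = 0
∇²h = -8*q + 8*r
At (-1, 1, 1): 0.

0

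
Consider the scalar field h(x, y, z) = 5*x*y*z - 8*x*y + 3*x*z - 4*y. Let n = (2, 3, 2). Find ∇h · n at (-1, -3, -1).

∂h/∂x = 5*y*z - 8*y + 3*z
∂h/∂y = 5*x*z - 8*x - 4
∂h/∂z = 5*x*y + 3*x
∇h at (-1, -3, -1) = (36, 9, 12)
∇h · n = (36)(2) + (9)(3) + (12)(2) = 123

123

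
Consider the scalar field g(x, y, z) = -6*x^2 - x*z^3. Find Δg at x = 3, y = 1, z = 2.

∂²g/∂x² = -12
∂²g/∂y² = 0
∂²g/∂z² = -6*x*z
∇²g = -6*x*z - 12
At (3, 1, 2): -48.

-48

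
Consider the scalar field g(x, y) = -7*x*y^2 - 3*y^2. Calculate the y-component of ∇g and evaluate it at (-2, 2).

(∇g)_2 = ∂g/∂y = -14*x*y - 6*y
At (-2, 2): 44.

44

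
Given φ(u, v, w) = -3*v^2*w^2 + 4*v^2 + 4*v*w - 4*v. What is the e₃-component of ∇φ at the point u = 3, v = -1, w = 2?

-16

(∇φ)_3 = ∂φ/∂w = -6*v^2*w + 4*v
At (3, -1, 2): -16.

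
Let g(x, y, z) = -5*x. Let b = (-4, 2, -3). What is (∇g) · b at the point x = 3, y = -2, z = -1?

20

∂g/∂x = -5
∂g/∂y = 0
∂g/∂z = 0
∇g at (3, -2, -1) = (-5, 0, 0)
∇g · b = (-5)(-4) + (0)(2) + (0)(-3) = 20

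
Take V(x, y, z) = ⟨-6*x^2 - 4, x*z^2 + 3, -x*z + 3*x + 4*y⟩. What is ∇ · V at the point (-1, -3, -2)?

∂V₁/∂x = -12*x
∂V₂/∂y = 0
∂V₃/∂z = -x
∇·V = -13*x
At (-1, -3, -2): 13.

13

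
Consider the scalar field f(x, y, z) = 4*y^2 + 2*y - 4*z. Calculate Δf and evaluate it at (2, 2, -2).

8

∂²f/∂x² = 0
∂²f/∂y² = 8
∂²f/∂z² = 0
∇²f = 8
At (2, 2, -2): 8.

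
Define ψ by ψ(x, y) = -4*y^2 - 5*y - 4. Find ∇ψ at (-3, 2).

∂ψ/∂x = 0
∂ψ/∂y = -8*y - 5
∇ψ = (0, -8*y - 5)
At (-3, 2): (0, -21).

(0, -21)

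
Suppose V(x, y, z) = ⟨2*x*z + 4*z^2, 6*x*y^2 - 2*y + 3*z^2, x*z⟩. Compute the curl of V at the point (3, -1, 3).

(∇×V)₁ = ∂V₃/∂y − ∂V₂/∂z = -6*z
(∇×V)₂ = ∂V₁/∂z − ∂V₃/∂x = 2*x + 7*z
(∇×V)₃ = ∂V₂/∂x − ∂V₁/∂y = 6*y^2
∇×V = (-6*z, 2*x + 7*z, 6*y^2)
At (3, -1, 3): (-18, 27, 6).

(-18, 27, 6)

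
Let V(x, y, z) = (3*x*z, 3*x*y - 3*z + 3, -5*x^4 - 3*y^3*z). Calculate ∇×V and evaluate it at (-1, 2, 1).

(∇×V)₁ = ∂V₃/∂y − ∂V₂/∂z = -9*y^2*z + 3
(∇×V)₂ = ∂V₁/∂z − ∂V₃/∂x = 20*x^3 + 3*x
(∇×V)₃ = ∂V₂/∂x − ∂V₁/∂y = 3*y
∇×V = (-9*y^2*z + 3, 20*x^3 + 3*x, 3*y)
At (-1, 2, 1): (-33, -23, 6).

(-33, -23, 6)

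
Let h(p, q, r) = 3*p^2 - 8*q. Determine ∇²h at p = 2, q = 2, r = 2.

6

∂²h/∂p² = 6
∂²h/∂q² = 0
∂²h/∂r² = 0
∇²h = 6
At (2, 2, 2): 6.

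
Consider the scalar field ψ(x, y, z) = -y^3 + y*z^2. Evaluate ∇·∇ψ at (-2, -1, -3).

∂²ψ/∂x² = 0
∂²ψ/∂y² = -6*y
∂²ψ/∂z² = 2*y
∇²ψ = -4*y
At (-2, -1, -3): 4.

4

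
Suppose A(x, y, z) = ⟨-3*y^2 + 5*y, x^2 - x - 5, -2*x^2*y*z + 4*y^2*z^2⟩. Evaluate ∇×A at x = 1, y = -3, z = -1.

(-22, 12, -22)

(∇×A)₁ = ∂A₃/∂y − ∂A₂/∂z = -2*x^2*z + 8*y*z^2
(∇×A)₂ = ∂A₁/∂z − ∂A₃/∂x = 4*x*y*z
(∇×A)₃ = ∂A₂/∂x − ∂A₁/∂y = 2*x + 6*y - 6
∇×A = (-2*x^2*z + 8*y*z^2, 4*x*y*z, 2*x + 6*y - 6)
At (1, -3, -1): (-22, 12, -22).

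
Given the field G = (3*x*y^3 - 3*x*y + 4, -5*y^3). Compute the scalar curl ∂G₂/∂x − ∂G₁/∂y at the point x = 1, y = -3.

∂G₂/∂x = 0
∂G₁/∂y = 9*x*y^2 - 3*x
Scalar curl = -9*x*y^2 + 3*x
At (1, -3): -78.

-78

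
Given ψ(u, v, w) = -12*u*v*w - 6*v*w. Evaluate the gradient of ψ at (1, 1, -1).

(12, 18, -18)

∂ψ/∂u = -12*v*w
∂ψ/∂v = -12*u*w - 6*w
∂ψ/∂w = -12*u*v - 6*v
∇ψ = (-12*v*w, -12*u*w - 6*w, -12*u*v - 6*v)
At (1, 1, -1): (12, 18, -18).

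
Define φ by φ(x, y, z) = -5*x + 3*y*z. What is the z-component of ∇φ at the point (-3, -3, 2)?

(∇φ)_3 = ∂φ/∂z = 3*y
At (-3, -3, 2): -9.

-9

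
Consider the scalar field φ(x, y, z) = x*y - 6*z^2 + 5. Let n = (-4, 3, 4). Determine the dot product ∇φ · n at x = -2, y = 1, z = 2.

∂φ/∂x = y
∂φ/∂y = x
∂φ/∂z = -12*z
∇φ at (-2, 1, 2) = (1, -2, -24)
∇φ · n = (1)(-4) + (-2)(3) + (-24)(4) = -106

-106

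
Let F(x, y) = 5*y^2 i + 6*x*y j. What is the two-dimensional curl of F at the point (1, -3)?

∂F₂/∂x = 6*y
∂F₁/∂y = 10*y
Scalar curl = -4*y
At (1, -3): 12.

12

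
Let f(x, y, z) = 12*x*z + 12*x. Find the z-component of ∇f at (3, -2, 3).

36

(∇f)_3 = ∂f/∂z = 12*x
At (3, -2, 3): 36.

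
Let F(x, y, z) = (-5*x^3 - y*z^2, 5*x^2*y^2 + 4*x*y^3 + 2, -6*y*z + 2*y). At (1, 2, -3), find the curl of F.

(∇×F)₁ = ∂F₃/∂y − ∂F₂/∂z = -6*z + 2
(∇×F)₂ = ∂F₁/∂z − ∂F₃/∂x = -2*y*z
(∇×F)₃ = ∂F₂/∂x − ∂F₁/∂y = 10*x*y^2 + 4*y^3 + z^2
∇×F = (-6*z + 2, -2*y*z, 10*x*y^2 + 4*y^3 + z^2)
At (1, 2, -3): (20, 12, 81).

(20, 12, 81)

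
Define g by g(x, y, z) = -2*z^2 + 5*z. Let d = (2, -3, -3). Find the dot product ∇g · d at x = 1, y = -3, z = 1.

-3

∂g/∂x = 0
∂g/∂y = 0
∂g/∂z = -4*z + 5
∇g at (1, -3, 1) = (0, 0, 1)
∇g · d = (0)(2) + (0)(-3) + (1)(-3) = -3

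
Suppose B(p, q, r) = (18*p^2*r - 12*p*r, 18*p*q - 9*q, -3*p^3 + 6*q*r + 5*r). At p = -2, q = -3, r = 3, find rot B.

(18, 132, -54)

(∇×B)₁ = ∂B₃/∂q − ∂B₂/∂r = 6*r
(∇×B)₂ = ∂B₁/∂r − ∂B₃/∂p = 27*p^2 - 12*p
(∇×B)₃ = ∂B₂/∂p − ∂B₁/∂q = 18*q
∇×B = (6*r, 27*p^2 - 12*p, 18*q)
At (-2, -3, 3): (18, 132, -54).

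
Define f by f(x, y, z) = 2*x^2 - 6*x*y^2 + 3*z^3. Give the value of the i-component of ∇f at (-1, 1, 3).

-10

(∇f)_1 = ∂f/∂x = 4*x - 6*y^2
At (-1, 1, 3): -10.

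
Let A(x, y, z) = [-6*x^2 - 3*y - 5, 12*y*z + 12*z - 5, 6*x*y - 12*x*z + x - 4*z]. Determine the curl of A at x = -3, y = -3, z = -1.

(∇×A)₁ = ∂A₃/∂y − ∂A₂/∂z = 6*x - 12*y - 12
(∇×A)₂ = ∂A₁/∂z − ∂A₃/∂x = -6*y + 12*z - 1
(∇×A)₃ = ∂A₂/∂x − ∂A₁/∂y = 3
∇×A = (6*x - 12*y - 12, -6*y + 12*z - 1, 3)
At (-3, -3, -1): (6, 5, 3).

(6, 5, 3)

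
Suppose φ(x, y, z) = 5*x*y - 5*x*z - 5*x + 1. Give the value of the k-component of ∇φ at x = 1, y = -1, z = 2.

-5

(∇φ)_3 = ∂φ/∂z = -5*x
At (1, -1, 2): -5.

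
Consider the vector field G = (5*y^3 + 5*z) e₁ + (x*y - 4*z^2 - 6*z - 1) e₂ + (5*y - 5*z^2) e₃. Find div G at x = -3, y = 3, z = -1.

7

∂G₁/∂x = 0
∂G₂/∂y = x
∂G₃/∂z = -10*z
∇·G = x - 10*z
At (-3, 3, -1): 7.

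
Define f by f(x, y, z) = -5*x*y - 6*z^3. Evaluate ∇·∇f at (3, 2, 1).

-36

∂²f/∂x² = 0
∂²f/∂y² = 0
∂²f/∂z² = -36*z
∇²f = -36*z
At (3, 2, 1): -36.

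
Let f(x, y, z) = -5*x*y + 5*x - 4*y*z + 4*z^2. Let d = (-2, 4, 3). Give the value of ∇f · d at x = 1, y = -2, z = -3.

-50

∂f/∂x = -5*y + 5
∂f/∂y = -5*x - 4*z
∂f/∂z = -4*y + 8*z
∇f at (1, -2, -3) = (15, 7, -16)
∇f · d = (15)(-2) + (7)(4) + (-16)(3) = -50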